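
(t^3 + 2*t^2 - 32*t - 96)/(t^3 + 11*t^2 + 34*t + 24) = (t^2 - 2*t - 24)/(t^2 + 7*t + 6)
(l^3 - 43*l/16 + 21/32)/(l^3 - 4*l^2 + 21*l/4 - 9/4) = (16*l^2 + 24*l - 7)/(8*(2*l^2 - 5*l + 3))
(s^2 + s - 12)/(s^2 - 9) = (s + 4)/(s + 3)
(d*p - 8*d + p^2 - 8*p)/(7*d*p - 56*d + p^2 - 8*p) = (d + p)/(7*d + p)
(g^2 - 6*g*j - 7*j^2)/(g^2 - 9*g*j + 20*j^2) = (g^2 - 6*g*j - 7*j^2)/(g^2 - 9*g*j + 20*j^2)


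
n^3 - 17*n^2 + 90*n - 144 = (n - 8)*(n - 6)*(n - 3)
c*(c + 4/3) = c^2 + 4*c/3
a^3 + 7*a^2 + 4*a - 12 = (a - 1)*(a + 2)*(a + 6)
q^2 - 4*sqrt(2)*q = q*(q - 4*sqrt(2))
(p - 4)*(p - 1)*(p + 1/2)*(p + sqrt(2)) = p^4 - 9*p^3/2 + sqrt(2)*p^3 - 9*sqrt(2)*p^2/2 + 3*p^2/2 + 2*p + 3*sqrt(2)*p/2 + 2*sqrt(2)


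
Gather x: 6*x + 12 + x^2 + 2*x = x^2 + 8*x + 12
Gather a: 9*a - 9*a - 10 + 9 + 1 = 0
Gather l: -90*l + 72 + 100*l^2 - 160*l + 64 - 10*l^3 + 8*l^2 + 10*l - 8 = -10*l^3 + 108*l^2 - 240*l + 128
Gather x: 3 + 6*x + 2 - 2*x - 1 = 4*x + 4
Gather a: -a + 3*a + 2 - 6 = 2*a - 4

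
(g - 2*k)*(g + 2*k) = g^2 - 4*k^2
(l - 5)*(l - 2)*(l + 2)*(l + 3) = l^4 - 2*l^3 - 19*l^2 + 8*l + 60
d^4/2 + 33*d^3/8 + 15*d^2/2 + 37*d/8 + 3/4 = (d/2 + 1/2)*(d + 1/4)*(d + 1)*(d + 6)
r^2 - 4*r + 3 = (r - 3)*(r - 1)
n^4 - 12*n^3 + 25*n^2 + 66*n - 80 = (n - 8)*(n - 5)*(n - 1)*(n + 2)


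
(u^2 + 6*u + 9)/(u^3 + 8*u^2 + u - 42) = (u + 3)/(u^2 + 5*u - 14)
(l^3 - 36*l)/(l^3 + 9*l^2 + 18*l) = (l - 6)/(l + 3)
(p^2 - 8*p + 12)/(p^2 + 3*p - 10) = (p - 6)/(p + 5)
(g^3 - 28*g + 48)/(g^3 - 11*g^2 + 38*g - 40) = (g + 6)/(g - 5)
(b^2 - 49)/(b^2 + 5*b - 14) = (b - 7)/(b - 2)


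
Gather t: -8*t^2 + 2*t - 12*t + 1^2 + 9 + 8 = -8*t^2 - 10*t + 18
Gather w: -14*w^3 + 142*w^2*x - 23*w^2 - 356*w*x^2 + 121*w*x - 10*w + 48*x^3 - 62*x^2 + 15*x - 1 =-14*w^3 + w^2*(142*x - 23) + w*(-356*x^2 + 121*x - 10) + 48*x^3 - 62*x^2 + 15*x - 1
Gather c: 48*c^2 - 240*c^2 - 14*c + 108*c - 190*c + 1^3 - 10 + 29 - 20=-192*c^2 - 96*c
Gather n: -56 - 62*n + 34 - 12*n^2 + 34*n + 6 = -12*n^2 - 28*n - 16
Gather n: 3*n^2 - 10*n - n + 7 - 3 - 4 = 3*n^2 - 11*n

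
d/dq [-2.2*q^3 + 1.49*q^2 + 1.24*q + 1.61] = -6.6*q^2 + 2.98*q + 1.24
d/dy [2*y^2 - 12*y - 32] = 4*y - 12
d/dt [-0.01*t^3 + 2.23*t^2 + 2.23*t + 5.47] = -0.03*t^2 + 4.46*t + 2.23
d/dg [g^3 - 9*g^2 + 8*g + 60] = 3*g^2 - 18*g + 8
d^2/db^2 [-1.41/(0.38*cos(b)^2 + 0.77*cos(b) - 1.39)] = (0.814416*(1 - cos(b)^2)^2 + 1.237698*cos(b)^3 + 4.222245*cos(b)^2 - 0.966273*cos(b) - 3.975918)/(0.38*cos(b)^2 + 0.77*cos(b) - 1.39)^3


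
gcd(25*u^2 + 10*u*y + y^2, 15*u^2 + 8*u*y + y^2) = 5*u + y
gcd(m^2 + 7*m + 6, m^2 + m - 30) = m + 6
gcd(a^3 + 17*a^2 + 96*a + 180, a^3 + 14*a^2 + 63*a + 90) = a^2 + 11*a + 30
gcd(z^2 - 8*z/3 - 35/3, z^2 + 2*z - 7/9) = z + 7/3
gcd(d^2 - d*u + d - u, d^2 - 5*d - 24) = 1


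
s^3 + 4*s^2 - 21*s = s*(s - 3)*(s + 7)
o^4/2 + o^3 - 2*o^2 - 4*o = o*(o/2 + 1)*(o - 2)*(o + 2)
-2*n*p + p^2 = p*(-2*n + p)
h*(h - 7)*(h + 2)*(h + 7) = h^4 + 2*h^3 - 49*h^2 - 98*h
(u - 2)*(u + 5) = u^2 + 3*u - 10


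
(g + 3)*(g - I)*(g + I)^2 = g^4 + 3*g^3 + I*g^3 + g^2 + 3*I*g^2 + 3*g + I*g + 3*I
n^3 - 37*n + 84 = (n - 4)*(n - 3)*(n + 7)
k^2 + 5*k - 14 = (k - 2)*(k + 7)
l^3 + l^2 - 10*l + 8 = (l - 2)*(l - 1)*(l + 4)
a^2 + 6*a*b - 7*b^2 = (a - b)*(a + 7*b)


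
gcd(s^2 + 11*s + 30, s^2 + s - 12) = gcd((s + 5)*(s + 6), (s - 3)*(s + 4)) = 1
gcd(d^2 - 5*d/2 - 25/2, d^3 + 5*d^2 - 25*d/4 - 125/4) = d + 5/2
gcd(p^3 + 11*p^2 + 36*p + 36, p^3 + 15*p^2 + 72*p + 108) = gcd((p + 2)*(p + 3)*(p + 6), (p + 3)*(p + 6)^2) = p^2 + 9*p + 18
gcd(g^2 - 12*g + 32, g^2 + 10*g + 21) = 1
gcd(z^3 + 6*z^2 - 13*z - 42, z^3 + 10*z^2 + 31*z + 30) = z + 2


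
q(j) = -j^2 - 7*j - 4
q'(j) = -2*j - 7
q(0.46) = -7.43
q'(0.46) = -7.92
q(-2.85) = 7.83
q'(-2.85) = -1.30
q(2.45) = -27.15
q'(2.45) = -11.90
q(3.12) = -35.57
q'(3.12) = -13.24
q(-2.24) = 6.66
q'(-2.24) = -2.52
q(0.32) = -6.34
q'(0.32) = -7.64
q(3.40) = -39.36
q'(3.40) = -13.80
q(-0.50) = -0.75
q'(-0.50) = -6.00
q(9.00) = -148.00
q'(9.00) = -25.00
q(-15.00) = -124.00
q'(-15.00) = 23.00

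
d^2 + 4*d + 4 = (d + 2)^2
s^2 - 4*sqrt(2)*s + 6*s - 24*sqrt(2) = (s + 6)*(s - 4*sqrt(2))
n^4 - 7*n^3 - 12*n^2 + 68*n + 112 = (n - 7)*(n - 4)*(n + 2)^2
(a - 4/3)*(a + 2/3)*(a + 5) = a^3 + 13*a^2/3 - 38*a/9 - 40/9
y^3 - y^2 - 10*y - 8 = (y - 4)*(y + 1)*(y + 2)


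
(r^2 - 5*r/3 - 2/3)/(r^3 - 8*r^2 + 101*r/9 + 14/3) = 3*(r - 2)/(3*r^2 - 25*r + 42)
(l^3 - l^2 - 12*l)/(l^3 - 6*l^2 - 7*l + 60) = l/(l - 5)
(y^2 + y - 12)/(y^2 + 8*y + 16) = (y - 3)/(y + 4)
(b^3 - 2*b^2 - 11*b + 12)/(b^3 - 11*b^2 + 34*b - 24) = (b + 3)/(b - 6)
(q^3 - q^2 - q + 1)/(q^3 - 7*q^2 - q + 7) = (q - 1)/(q - 7)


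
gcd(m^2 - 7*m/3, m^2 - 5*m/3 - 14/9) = m - 7/3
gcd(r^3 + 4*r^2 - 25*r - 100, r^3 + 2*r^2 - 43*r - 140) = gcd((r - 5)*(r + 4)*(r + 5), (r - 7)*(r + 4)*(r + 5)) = r^2 + 9*r + 20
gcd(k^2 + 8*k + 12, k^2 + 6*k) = k + 6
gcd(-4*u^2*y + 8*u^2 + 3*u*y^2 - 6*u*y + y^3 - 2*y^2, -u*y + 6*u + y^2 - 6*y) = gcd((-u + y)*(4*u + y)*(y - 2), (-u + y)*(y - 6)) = -u + y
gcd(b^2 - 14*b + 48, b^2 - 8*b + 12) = b - 6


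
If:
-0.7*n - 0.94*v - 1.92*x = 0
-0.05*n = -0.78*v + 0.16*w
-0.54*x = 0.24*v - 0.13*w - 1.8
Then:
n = 5.39175463055168 - 4.02660824536945*x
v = 0.955984863572993*x - 4.01513642700657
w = 5.9187412865963*x - 21.2587134037044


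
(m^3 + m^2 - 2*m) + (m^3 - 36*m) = 2*m^3 + m^2 - 38*m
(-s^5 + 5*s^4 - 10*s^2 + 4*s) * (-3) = 3*s^5 - 15*s^4 + 30*s^2 - 12*s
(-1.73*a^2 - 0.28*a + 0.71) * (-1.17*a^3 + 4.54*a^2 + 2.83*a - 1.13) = 2.0241*a^5 - 7.5266*a^4 - 6.9978*a^3 + 4.3859*a^2 + 2.3257*a - 0.8023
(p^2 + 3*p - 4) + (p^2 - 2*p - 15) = 2*p^2 + p - 19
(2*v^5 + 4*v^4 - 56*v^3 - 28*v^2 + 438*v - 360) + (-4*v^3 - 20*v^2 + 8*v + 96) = 2*v^5 + 4*v^4 - 60*v^3 - 48*v^2 + 446*v - 264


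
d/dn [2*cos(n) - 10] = -2*sin(n)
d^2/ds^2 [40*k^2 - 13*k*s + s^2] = 2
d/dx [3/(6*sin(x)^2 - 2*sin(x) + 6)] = 3*(1 - 6*sin(x))*cos(x)/(2*(3*sin(x)^2 - sin(x) + 3)^2)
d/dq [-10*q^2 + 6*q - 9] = 6 - 20*q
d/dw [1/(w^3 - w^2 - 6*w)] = (-3*w^2 + 2*w + 6)/(w^2*(-w^2 + w + 6)^2)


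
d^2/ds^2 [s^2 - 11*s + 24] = 2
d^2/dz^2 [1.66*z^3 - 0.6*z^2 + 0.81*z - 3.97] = 9.96*z - 1.2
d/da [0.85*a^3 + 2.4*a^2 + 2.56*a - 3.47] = 2.55*a^2 + 4.8*a + 2.56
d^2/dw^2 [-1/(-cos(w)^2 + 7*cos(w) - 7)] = (4*sin(w)^4 - 23*sin(w)^2 + 301*cos(w)/4 - 21*cos(3*w)/4 - 65)/(sin(w)^2 + 7*cos(w) - 8)^3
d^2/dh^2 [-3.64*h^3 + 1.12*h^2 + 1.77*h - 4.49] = 2.24 - 21.84*h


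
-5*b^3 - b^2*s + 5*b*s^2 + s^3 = (-b + s)*(b + s)*(5*b + s)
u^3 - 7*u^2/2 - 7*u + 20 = (u - 4)*(u - 2)*(u + 5/2)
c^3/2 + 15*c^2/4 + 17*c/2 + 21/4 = (c/2 + 1/2)*(c + 3)*(c + 7/2)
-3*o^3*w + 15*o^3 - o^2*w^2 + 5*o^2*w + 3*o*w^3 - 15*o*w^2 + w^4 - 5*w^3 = (-o + w)*(o + w)*(3*o + w)*(w - 5)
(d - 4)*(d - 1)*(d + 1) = d^3 - 4*d^2 - d + 4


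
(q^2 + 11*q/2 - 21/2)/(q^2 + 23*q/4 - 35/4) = 2*(2*q - 3)/(4*q - 5)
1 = 1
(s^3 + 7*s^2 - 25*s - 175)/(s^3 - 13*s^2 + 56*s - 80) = (s^2 + 12*s + 35)/(s^2 - 8*s + 16)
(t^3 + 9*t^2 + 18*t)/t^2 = t + 9 + 18/t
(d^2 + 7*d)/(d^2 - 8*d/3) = 3*(d + 7)/(3*d - 8)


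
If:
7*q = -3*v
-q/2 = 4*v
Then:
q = 0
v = 0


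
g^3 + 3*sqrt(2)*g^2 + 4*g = g*(g + sqrt(2))*(g + 2*sqrt(2))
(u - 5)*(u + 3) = u^2 - 2*u - 15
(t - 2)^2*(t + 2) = t^3 - 2*t^2 - 4*t + 8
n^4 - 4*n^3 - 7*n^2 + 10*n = n*(n - 5)*(n - 1)*(n + 2)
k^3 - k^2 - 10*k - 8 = (k - 4)*(k + 1)*(k + 2)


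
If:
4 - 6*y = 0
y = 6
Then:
No Solution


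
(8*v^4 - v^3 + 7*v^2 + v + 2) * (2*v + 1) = 16*v^5 + 6*v^4 + 13*v^3 + 9*v^2 + 5*v + 2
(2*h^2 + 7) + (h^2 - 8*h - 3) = 3*h^2 - 8*h + 4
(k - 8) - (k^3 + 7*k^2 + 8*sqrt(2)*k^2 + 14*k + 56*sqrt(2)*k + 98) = -k^3 - 8*sqrt(2)*k^2 - 7*k^2 - 56*sqrt(2)*k - 13*k - 106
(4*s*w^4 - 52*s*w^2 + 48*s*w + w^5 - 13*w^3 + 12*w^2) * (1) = 4*s*w^4 - 52*s*w^2 + 48*s*w + w^5 - 13*w^3 + 12*w^2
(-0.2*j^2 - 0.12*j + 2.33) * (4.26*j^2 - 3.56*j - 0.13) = -0.852*j^4 + 0.2008*j^3 + 10.379*j^2 - 8.2792*j - 0.3029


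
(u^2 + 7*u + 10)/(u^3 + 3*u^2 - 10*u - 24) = (u + 5)/(u^2 + u - 12)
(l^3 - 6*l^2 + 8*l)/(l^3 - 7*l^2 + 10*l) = (l - 4)/(l - 5)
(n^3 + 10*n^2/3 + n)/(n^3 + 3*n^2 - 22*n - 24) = n*(3*n^2 + 10*n + 3)/(3*(n^3 + 3*n^2 - 22*n - 24))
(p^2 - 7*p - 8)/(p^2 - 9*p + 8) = (p + 1)/(p - 1)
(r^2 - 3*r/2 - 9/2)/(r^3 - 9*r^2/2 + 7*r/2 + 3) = (2*r + 3)/(2*r^2 - 3*r - 2)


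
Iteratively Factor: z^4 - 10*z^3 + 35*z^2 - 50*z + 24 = (z - 3)*(z^3 - 7*z^2 + 14*z - 8) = (z - 3)*(z - 2)*(z^2 - 5*z + 4) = (z - 4)*(z - 3)*(z - 2)*(z - 1)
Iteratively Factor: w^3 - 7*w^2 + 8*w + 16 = (w - 4)*(w^2 - 3*w - 4) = (w - 4)*(w + 1)*(w - 4)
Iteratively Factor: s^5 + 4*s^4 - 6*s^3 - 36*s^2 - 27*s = (s + 3)*(s^4 + s^3 - 9*s^2 - 9*s) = (s + 1)*(s + 3)*(s^3 - 9*s) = (s - 3)*(s + 1)*(s + 3)*(s^2 + 3*s) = s*(s - 3)*(s + 1)*(s + 3)*(s + 3)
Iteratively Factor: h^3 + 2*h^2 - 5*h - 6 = (h + 1)*(h^2 + h - 6) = (h - 2)*(h + 1)*(h + 3)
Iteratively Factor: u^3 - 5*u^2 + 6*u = (u - 3)*(u^2 - 2*u) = u*(u - 3)*(u - 2)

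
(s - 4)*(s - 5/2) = s^2 - 13*s/2 + 10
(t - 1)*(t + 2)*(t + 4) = t^3 + 5*t^2 + 2*t - 8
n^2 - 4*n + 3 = (n - 3)*(n - 1)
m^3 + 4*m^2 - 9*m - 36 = (m - 3)*(m + 3)*(m + 4)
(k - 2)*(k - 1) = k^2 - 3*k + 2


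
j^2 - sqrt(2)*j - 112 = (j - 8*sqrt(2))*(j + 7*sqrt(2))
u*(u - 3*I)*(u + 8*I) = u^3 + 5*I*u^2 + 24*u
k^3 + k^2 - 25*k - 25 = (k - 5)*(k + 1)*(k + 5)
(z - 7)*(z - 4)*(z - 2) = z^3 - 13*z^2 + 50*z - 56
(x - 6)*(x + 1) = x^2 - 5*x - 6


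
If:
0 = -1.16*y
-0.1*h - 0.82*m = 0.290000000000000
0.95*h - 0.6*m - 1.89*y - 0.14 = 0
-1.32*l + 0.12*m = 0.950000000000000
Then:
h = -0.07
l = -0.75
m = -0.35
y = 0.00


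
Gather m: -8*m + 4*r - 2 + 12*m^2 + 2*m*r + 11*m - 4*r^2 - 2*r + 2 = 12*m^2 + m*(2*r + 3) - 4*r^2 + 2*r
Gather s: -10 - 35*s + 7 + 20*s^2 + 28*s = 20*s^2 - 7*s - 3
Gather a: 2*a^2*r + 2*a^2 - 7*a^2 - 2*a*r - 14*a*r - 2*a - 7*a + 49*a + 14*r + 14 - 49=a^2*(2*r - 5) + a*(40 - 16*r) + 14*r - 35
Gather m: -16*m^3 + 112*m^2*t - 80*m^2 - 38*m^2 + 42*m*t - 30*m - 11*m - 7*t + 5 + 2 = -16*m^3 + m^2*(112*t - 118) + m*(42*t - 41) - 7*t + 7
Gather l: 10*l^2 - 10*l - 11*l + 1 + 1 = 10*l^2 - 21*l + 2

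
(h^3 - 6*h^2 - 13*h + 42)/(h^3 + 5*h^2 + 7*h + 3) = (h^2 - 9*h + 14)/(h^2 + 2*h + 1)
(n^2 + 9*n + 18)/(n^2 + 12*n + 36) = (n + 3)/(n + 6)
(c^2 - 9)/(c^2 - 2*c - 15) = (c - 3)/(c - 5)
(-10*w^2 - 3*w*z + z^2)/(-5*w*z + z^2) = (2*w + z)/z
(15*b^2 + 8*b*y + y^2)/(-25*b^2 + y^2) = (3*b + y)/(-5*b + y)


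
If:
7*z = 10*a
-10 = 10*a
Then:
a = -1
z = -10/7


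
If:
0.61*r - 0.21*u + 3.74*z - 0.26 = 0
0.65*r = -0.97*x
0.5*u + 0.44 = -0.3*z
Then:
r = 0.12327868852459 - 6.33770491803279*z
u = -0.6*z - 0.88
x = 4.246915666723*z - 0.0826094304546223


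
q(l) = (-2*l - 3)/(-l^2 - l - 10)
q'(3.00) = -0.04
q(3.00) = 0.41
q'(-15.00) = -0.00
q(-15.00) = -0.12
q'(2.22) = -0.02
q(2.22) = 0.43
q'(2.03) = -0.01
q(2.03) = 0.44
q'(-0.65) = 0.21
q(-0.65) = 0.17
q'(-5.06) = -0.00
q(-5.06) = -0.23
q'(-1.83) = 0.16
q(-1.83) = -0.06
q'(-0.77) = 0.21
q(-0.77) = 0.15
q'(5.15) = -0.04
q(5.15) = 0.32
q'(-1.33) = 0.20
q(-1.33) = 0.03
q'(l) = (-2*l - 3)*(2*l + 1)/(-l^2 - l - 10)^2 - 2/(-l^2 - l - 10)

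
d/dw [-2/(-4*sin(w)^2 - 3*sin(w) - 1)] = -2*(8*sin(w) + 3)*cos(w)/(4*sin(w)^2 + 3*sin(w) + 1)^2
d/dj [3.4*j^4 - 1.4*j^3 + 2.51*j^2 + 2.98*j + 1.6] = 13.6*j^3 - 4.2*j^2 + 5.02*j + 2.98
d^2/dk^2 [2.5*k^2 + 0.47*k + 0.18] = 5.00000000000000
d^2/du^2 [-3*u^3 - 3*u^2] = -18*u - 6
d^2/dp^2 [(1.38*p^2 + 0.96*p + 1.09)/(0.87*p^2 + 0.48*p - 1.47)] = (0.300672*p^3 + 15.539418*p^2 + 10.097568*p + 10.60911)/(0.658503*p^6 + 1.089936*p^5 - 2.736585*p^4 - 3.57264*p^3 + 4.623885*p^2 + 3.111696*p - 3.176523)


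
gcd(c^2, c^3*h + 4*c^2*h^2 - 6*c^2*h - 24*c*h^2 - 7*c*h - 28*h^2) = 1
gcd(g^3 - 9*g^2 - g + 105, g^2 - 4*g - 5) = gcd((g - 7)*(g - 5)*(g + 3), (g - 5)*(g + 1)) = g - 5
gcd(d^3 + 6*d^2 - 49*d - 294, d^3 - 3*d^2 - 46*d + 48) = d + 6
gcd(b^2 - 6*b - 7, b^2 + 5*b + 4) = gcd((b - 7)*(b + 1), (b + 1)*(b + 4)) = b + 1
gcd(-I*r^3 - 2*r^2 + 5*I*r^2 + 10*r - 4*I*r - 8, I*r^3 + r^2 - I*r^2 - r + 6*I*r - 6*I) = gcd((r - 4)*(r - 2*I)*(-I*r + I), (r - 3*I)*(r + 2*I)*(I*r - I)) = r - 1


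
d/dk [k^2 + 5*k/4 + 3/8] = 2*k + 5/4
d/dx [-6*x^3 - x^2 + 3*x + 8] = -18*x^2 - 2*x + 3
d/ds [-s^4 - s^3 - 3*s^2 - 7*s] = -4*s^3 - 3*s^2 - 6*s - 7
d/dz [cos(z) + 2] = -sin(z)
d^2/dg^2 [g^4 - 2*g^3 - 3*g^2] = 12*g^2 - 12*g - 6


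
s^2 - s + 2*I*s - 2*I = (s - 1)*(s + 2*I)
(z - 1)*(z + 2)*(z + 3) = z^3 + 4*z^2 + z - 6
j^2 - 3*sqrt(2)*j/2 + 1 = (j - sqrt(2))*(j - sqrt(2)/2)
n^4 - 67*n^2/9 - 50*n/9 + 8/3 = (n - 3)*(n - 1/3)*(n + 4/3)*(n + 2)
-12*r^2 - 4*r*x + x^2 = (-6*r + x)*(2*r + x)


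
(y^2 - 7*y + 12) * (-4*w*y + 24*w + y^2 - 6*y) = -4*w*y^3 + 52*w*y^2 - 216*w*y + 288*w + y^4 - 13*y^3 + 54*y^2 - 72*y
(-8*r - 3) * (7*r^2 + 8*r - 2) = -56*r^3 - 85*r^2 - 8*r + 6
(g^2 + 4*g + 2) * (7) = 7*g^2 + 28*g + 14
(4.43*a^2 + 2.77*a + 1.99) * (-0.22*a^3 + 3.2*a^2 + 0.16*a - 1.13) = -0.9746*a^5 + 13.5666*a^4 + 9.135*a^3 + 1.8053*a^2 - 2.8117*a - 2.2487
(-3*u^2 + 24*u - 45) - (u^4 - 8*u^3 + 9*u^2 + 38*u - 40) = -u^4 + 8*u^3 - 12*u^2 - 14*u - 5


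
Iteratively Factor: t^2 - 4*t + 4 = (t - 2)*(t - 2)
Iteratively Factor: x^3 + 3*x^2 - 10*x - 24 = (x + 4)*(x^2 - x - 6) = (x + 2)*(x + 4)*(x - 3)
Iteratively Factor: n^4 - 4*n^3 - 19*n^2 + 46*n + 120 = (n - 5)*(n^3 + n^2 - 14*n - 24) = (n - 5)*(n + 2)*(n^2 - n - 12) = (n - 5)*(n + 2)*(n + 3)*(n - 4)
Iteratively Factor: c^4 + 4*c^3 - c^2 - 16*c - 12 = (c + 2)*(c^3 + 2*c^2 - 5*c - 6) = (c + 2)*(c + 3)*(c^2 - c - 2) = (c + 1)*(c + 2)*(c + 3)*(c - 2)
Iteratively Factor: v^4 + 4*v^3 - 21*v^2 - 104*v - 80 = (v + 1)*(v^3 + 3*v^2 - 24*v - 80) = (v - 5)*(v + 1)*(v^2 + 8*v + 16) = (v - 5)*(v + 1)*(v + 4)*(v + 4)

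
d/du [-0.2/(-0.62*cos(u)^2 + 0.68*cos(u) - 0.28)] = (0.248*cos(u) - 0.136)*sin(u)/(0.62*cos(u)^2 - 0.68*cos(u) + 0.28)^2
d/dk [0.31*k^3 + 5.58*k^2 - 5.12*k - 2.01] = 0.93*k^2 + 11.16*k - 5.12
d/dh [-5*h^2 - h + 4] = -10*h - 1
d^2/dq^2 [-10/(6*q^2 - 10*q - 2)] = 10*(-9*q^2 + 15*q + (6*q - 5)^2 + 3)/(-3*q^2 + 5*q + 1)^3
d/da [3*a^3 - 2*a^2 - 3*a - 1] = 9*a^2 - 4*a - 3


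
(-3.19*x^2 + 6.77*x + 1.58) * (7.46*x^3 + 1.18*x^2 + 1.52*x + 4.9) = -23.7974*x^5 + 46.74*x^4 + 14.9266*x^3 - 3.4762*x^2 + 35.5746*x + 7.742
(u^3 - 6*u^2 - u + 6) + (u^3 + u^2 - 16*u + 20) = 2*u^3 - 5*u^2 - 17*u + 26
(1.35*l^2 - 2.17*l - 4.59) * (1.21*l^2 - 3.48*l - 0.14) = 1.6335*l^4 - 7.3237*l^3 + 1.8087*l^2 + 16.277*l + 0.6426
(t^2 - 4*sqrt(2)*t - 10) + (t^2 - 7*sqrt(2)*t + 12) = 2*t^2 - 11*sqrt(2)*t + 2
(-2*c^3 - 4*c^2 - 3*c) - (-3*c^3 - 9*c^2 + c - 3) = c^3 + 5*c^2 - 4*c + 3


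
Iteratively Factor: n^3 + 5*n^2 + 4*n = (n + 1)*(n^2 + 4*n) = (n + 1)*(n + 4)*(n)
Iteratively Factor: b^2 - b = (b - 1)*(b)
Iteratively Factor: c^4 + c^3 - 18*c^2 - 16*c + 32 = (c - 4)*(c^3 + 5*c^2 + 2*c - 8) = (c - 4)*(c + 2)*(c^2 + 3*c - 4) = (c - 4)*(c - 1)*(c + 2)*(c + 4)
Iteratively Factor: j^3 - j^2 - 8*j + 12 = (j - 2)*(j^2 + j - 6) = (j - 2)^2*(j + 3)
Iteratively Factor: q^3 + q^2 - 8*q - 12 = (q + 2)*(q^2 - q - 6) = (q - 3)*(q + 2)*(q + 2)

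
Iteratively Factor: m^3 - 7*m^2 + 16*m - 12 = (m - 2)*(m^2 - 5*m + 6) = (m - 2)^2*(m - 3)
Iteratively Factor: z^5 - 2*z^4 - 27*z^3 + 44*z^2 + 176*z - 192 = (z - 1)*(z^4 - z^3 - 28*z^2 + 16*z + 192) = (z - 4)*(z - 1)*(z^3 + 3*z^2 - 16*z - 48) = (z - 4)*(z - 1)*(z + 4)*(z^2 - z - 12) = (z - 4)^2*(z - 1)*(z + 4)*(z + 3)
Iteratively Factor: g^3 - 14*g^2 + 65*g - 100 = (g - 4)*(g^2 - 10*g + 25) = (g - 5)*(g - 4)*(g - 5)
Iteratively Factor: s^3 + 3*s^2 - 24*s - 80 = (s + 4)*(s^2 - s - 20) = (s + 4)^2*(s - 5)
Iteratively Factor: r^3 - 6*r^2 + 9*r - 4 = (r - 1)*(r^2 - 5*r + 4) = (r - 1)^2*(r - 4)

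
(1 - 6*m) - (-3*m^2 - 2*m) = 3*m^2 - 4*m + 1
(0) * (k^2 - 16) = 0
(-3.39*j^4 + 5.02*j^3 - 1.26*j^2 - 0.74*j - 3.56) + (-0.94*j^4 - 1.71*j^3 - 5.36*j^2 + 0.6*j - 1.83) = -4.33*j^4 + 3.31*j^3 - 6.62*j^2 - 0.14*j - 5.39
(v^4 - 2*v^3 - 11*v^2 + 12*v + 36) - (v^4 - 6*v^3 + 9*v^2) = 4*v^3 - 20*v^2 + 12*v + 36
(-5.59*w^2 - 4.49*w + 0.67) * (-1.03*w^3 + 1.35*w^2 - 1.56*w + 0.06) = 5.7577*w^5 - 2.9218*w^4 + 1.9688*w^3 + 7.5735*w^2 - 1.3146*w + 0.0402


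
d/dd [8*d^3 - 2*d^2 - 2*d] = 24*d^2 - 4*d - 2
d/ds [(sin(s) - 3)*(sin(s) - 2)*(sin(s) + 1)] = (3*sin(s)^2 - 8*sin(s) + 1)*cos(s)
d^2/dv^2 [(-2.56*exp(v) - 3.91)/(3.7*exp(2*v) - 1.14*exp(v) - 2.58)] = (-35.0464*exp(4*v) - 224.90968*exp(3*v) - 97.14942*exp(2*v) - 146.851404*exp(v) - 5.540292)*exp(v)/(50.653*exp(6*v) - 46.8198*exp(5*v) - 91.53504*exp(4*v) + 63.813096*exp(3*v) + 63.827136*exp(2*v) - 22.764888*exp(v) - 17.173512)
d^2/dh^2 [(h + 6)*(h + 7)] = 2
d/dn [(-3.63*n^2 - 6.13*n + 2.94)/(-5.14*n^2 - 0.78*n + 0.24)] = (-28.6768*n^2 + 28.4808*n + 0.822)/(26.4196*n^4 + 8.0184*n^3 - 1.8588*n^2 - 0.3744*n + 0.0576)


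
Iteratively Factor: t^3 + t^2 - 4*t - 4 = (t + 2)*(t^2 - t - 2) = (t + 1)*(t + 2)*(t - 2)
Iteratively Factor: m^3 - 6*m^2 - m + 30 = (m + 2)*(m^2 - 8*m + 15) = (m - 3)*(m + 2)*(m - 5)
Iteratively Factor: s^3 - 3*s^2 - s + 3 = (s - 1)*(s^2 - 2*s - 3) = (s - 1)*(s + 1)*(s - 3)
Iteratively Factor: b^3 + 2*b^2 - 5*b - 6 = (b + 1)*(b^2 + b - 6) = (b + 1)*(b + 3)*(b - 2)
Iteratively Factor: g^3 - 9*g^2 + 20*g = (g - 5)*(g^2 - 4*g) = (g - 5)*(g - 4)*(g)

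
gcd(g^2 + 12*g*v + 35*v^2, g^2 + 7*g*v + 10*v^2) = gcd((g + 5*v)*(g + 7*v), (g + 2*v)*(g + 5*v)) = g + 5*v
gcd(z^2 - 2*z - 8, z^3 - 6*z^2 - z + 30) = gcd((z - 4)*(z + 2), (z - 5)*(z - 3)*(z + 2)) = z + 2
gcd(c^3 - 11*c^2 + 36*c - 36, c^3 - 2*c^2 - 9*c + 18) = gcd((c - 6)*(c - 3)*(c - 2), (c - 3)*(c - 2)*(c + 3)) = c^2 - 5*c + 6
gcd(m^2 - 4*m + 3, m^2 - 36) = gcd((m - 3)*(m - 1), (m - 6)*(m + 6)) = 1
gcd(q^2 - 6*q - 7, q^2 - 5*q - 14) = q - 7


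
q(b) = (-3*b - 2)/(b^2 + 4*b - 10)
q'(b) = (-3*b - 2)*(-2*b - 4)/(b^2 + 4*b - 10)^2 - 3/(b^2 + 4*b - 10) = (3*b^2 + 4*b + 38)/(b^4 + 8*b^3 - 4*b^2 - 80*b + 100)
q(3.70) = -0.71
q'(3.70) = 0.27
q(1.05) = 1.10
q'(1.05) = 2.06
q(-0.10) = 0.16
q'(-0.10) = 0.35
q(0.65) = 0.57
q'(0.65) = 0.86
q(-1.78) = -0.24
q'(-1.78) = 0.21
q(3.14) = -0.92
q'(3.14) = 0.52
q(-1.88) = -0.26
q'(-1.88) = 0.21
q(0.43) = 0.41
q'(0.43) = 0.61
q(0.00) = 0.20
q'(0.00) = 0.38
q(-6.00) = 8.00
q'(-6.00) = 30.50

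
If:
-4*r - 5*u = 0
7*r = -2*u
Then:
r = 0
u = 0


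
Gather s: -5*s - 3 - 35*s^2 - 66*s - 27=-35*s^2 - 71*s - 30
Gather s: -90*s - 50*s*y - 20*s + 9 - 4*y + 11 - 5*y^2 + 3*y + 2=s*(-50*y - 110) - 5*y^2 - y + 22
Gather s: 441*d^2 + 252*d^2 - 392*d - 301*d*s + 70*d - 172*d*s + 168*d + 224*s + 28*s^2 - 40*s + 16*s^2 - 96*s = 693*d^2 - 154*d + 44*s^2 + s*(88 - 473*d)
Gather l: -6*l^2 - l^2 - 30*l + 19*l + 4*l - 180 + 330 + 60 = -7*l^2 - 7*l + 210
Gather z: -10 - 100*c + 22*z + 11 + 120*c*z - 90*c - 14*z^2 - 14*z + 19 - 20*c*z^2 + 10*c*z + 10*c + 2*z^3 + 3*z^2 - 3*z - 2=-180*c + 2*z^3 + z^2*(-20*c - 11) + z*(130*c + 5) + 18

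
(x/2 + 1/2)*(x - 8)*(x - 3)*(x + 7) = x^4/2 - 3*x^3/2 - 57*x^2/2 + 115*x/2 + 84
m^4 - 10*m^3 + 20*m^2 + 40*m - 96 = (m - 6)*(m - 4)*(m - 2)*(m + 2)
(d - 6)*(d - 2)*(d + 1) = d^3 - 7*d^2 + 4*d + 12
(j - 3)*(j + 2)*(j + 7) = j^3 + 6*j^2 - 13*j - 42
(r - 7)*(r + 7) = r^2 - 49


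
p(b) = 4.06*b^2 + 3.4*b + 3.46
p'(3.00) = 27.76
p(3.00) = 50.20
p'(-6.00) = -45.32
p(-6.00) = 129.22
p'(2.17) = 21.02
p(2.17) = 29.96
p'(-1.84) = -11.54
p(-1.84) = 10.95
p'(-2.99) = -20.88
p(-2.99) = 29.59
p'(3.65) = 33.04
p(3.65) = 69.96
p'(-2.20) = -14.46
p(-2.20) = 15.63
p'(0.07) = 3.97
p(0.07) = 3.72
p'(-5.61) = -42.15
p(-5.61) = 112.16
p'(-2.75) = -18.93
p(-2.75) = 24.81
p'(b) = 8.12*b + 3.4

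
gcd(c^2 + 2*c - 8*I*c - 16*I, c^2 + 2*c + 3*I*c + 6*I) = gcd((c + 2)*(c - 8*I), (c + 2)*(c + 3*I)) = c + 2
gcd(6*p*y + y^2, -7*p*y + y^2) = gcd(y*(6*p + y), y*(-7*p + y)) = y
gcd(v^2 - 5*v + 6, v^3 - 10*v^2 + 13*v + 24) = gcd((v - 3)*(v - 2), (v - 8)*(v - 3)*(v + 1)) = v - 3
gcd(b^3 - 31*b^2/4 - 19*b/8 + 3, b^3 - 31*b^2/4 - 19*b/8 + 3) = b^3 - 31*b^2/4 - 19*b/8 + 3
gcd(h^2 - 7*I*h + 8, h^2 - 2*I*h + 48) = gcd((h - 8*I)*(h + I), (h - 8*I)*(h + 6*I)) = h - 8*I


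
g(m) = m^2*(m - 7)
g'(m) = m^2 + 2*m*(m - 7)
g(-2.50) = -59.38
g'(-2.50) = 53.75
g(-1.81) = -28.86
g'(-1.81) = 35.17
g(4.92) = -50.35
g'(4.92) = 3.74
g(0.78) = -3.78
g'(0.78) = -9.09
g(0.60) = -2.30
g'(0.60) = -7.32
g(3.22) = -39.19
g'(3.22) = -13.97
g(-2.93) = -85.25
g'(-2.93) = 66.77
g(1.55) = -13.09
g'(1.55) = -14.49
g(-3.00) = -90.00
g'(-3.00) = 69.00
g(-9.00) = -1296.00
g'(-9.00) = 369.00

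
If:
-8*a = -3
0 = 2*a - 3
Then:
No Solution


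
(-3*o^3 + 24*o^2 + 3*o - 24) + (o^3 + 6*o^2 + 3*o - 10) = -2*o^3 + 30*o^2 + 6*o - 34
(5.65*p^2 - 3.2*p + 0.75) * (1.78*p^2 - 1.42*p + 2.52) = 10.057*p^4 - 13.719*p^3 + 20.117*p^2 - 9.129*p + 1.89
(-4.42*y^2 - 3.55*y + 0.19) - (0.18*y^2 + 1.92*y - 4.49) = -4.6*y^2 - 5.47*y + 4.68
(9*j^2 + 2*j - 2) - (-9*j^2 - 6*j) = 18*j^2 + 8*j - 2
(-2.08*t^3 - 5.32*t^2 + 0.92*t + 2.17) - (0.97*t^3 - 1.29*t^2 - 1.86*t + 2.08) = -3.05*t^3 - 4.03*t^2 + 2.78*t + 0.0899999999999999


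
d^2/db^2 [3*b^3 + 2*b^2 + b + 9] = 18*b + 4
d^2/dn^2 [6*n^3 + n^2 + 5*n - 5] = 36*n + 2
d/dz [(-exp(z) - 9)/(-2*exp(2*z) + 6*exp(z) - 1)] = (-2*exp(2*z) - 36*exp(z) + 55)*exp(z)/(4*exp(4*z) - 24*exp(3*z) + 40*exp(2*z) - 12*exp(z) + 1)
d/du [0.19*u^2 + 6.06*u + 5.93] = 0.38*u + 6.06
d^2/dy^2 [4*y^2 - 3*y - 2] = 8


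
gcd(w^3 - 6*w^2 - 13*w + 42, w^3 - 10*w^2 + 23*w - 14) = w^2 - 9*w + 14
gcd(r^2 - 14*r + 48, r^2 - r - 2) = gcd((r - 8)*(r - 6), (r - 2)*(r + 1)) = 1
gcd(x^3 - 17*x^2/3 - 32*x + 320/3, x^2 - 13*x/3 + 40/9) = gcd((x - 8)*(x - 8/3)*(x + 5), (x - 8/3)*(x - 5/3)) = x - 8/3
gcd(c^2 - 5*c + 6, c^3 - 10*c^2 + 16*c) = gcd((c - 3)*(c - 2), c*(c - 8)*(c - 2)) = c - 2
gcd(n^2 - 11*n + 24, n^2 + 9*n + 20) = 1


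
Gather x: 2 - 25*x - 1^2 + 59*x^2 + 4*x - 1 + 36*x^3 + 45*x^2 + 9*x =36*x^3 + 104*x^2 - 12*x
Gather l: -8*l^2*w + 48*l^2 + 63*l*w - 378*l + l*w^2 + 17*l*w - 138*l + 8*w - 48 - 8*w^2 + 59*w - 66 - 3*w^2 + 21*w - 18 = l^2*(48 - 8*w) + l*(w^2 + 80*w - 516) - 11*w^2 + 88*w - 132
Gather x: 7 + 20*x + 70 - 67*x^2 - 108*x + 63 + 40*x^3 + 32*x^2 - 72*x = 40*x^3 - 35*x^2 - 160*x + 140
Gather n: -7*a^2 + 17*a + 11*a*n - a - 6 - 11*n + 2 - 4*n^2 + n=-7*a^2 + 16*a - 4*n^2 + n*(11*a - 10) - 4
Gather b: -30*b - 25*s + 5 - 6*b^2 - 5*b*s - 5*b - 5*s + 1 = -6*b^2 + b*(-5*s - 35) - 30*s + 6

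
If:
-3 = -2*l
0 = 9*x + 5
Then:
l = 3/2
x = -5/9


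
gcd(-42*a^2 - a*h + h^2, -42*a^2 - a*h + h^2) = 42*a^2 + a*h - h^2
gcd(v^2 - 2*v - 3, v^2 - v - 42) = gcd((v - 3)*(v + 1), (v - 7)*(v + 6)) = 1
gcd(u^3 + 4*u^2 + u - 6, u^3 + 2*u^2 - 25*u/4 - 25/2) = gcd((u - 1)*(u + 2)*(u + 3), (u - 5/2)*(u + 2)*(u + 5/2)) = u + 2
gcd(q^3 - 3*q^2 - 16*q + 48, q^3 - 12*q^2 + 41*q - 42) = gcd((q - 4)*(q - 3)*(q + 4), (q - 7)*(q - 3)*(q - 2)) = q - 3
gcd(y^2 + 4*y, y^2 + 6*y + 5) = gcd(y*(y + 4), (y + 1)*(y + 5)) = 1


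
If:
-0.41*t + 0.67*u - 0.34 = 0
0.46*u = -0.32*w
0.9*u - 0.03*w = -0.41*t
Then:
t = -0.48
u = 0.21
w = -0.30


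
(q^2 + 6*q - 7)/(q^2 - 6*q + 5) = (q + 7)/(q - 5)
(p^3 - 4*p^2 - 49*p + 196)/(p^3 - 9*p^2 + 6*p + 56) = (p + 7)/(p + 2)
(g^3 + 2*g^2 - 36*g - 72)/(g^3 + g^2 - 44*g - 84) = (g - 6)/(g - 7)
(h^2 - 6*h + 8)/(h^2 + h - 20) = (h - 2)/(h + 5)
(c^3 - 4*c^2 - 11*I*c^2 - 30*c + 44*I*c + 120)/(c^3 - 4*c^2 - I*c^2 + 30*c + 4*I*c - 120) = (c - 5*I)/(c + 5*I)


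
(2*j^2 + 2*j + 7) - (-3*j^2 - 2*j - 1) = 5*j^2 + 4*j + 8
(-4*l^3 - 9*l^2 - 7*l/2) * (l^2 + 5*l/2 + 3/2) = -4*l^5 - 19*l^4 - 32*l^3 - 89*l^2/4 - 21*l/4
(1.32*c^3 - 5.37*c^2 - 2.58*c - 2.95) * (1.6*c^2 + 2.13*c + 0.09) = 2.112*c^5 - 5.7804*c^4 - 15.4473*c^3 - 10.6987*c^2 - 6.5157*c - 0.2655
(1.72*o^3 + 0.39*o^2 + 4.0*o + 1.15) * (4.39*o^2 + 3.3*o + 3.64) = 7.5508*o^5 + 7.3881*o^4 + 25.1078*o^3 + 19.6681*o^2 + 18.355*o + 4.186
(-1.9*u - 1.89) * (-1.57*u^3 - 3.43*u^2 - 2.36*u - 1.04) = 2.983*u^4 + 9.4843*u^3 + 10.9667*u^2 + 6.4364*u + 1.9656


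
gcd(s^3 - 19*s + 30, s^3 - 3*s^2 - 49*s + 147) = s - 3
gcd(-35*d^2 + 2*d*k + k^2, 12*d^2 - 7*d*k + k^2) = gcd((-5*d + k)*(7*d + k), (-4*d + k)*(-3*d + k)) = 1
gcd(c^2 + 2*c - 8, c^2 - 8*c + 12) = c - 2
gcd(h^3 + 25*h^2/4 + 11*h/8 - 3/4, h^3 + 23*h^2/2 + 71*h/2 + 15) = h^2 + 13*h/2 + 3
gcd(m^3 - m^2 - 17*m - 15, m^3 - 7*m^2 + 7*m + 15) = m^2 - 4*m - 5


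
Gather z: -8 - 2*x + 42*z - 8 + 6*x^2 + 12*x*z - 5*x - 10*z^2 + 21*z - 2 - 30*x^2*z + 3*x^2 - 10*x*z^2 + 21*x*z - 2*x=9*x^2 - 9*x + z^2*(-10*x - 10) + z*(-30*x^2 + 33*x + 63) - 18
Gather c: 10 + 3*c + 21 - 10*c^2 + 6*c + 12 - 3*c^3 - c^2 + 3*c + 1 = -3*c^3 - 11*c^2 + 12*c + 44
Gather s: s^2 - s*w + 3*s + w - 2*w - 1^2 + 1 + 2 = s^2 + s*(3 - w) - w + 2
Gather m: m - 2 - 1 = m - 3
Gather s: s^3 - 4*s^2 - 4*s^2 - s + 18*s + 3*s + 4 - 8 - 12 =s^3 - 8*s^2 + 20*s - 16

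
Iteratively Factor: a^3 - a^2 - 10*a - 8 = (a + 1)*(a^2 - 2*a - 8) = (a - 4)*(a + 1)*(a + 2)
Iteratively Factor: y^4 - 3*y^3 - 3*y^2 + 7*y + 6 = (y - 3)*(y^3 - 3*y - 2) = (y - 3)*(y + 1)*(y^2 - y - 2) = (y - 3)*(y - 2)*(y + 1)*(y + 1)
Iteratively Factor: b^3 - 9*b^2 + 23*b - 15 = (b - 1)*(b^2 - 8*b + 15) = (b - 5)*(b - 1)*(b - 3)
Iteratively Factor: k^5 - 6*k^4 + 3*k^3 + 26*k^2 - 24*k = (k - 3)*(k^4 - 3*k^3 - 6*k^2 + 8*k) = (k - 3)*(k + 2)*(k^3 - 5*k^2 + 4*k) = k*(k - 3)*(k + 2)*(k^2 - 5*k + 4) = k*(k - 4)*(k - 3)*(k + 2)*(k - 1)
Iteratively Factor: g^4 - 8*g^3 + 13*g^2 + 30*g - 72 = (g + 2)*(g^3 - 10*g^2 + 33*g - 36) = (g - 3)*(g + 2)*(g^2 - 7*g + 12) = (g - 3)^2*(g + 2)*(g - 4)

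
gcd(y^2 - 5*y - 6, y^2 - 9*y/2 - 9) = y - 6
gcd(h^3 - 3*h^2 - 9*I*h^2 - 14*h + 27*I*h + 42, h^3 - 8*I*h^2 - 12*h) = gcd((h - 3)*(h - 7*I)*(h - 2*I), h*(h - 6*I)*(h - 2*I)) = h - 2*I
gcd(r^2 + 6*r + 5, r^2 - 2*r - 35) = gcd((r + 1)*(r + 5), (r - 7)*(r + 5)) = r + 5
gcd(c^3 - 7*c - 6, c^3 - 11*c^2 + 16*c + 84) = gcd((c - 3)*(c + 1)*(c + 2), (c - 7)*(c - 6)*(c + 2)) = c + 2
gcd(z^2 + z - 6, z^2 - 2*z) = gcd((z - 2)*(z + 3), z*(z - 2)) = z - 2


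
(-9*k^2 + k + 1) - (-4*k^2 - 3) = -5*k^2 + k + 4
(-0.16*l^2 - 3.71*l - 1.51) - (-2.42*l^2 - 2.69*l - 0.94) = 2.26*l^2 - 1.02*l - 0.57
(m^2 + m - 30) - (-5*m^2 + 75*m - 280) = 6*m^2 - 74*m + 250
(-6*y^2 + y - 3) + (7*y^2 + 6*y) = y^2 + 7*y - 3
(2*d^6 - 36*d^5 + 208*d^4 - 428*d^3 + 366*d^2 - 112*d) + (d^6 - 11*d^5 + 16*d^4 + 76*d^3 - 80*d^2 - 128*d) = 3*d^6 - 47*d^5 + 224*d^4 - 352*d^3 + 286*d^2 - 240*d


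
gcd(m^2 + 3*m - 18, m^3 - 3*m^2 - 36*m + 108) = m^2 + 3*m - 18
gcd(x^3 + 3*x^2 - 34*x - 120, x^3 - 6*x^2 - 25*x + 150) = x^2 - x - 30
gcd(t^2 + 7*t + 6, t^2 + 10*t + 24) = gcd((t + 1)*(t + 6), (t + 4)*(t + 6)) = t + 6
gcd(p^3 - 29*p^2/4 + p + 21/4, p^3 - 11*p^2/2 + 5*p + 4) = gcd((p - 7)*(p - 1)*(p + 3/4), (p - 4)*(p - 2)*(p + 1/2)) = 1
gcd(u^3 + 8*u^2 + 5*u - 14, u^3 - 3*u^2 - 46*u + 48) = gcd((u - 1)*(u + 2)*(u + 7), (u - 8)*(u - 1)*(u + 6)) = u - 1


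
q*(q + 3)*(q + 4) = q^3 + 7*q^2 + 12*q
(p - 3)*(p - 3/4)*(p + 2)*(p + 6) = p^4 + 17*p^3/4 - 63*p^2/4 - 27*p + 27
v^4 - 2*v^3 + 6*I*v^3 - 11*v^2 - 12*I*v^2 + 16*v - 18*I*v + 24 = (v - 3)*(v + 1)*(v + 2*I)*(v + 4*I)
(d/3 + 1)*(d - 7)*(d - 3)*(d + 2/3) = d^4/3 - 19*d^3/9 - 41*d^2/9 + 19*d + 14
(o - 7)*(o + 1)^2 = o^3 - 5*o^2 - 13*o - 7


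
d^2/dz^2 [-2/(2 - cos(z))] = 2*(sin(z)^2 - 2*cos(z) + 1)/(cos(z) - 2)^3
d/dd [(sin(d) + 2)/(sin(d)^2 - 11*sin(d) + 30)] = (-4*sin(d) + cos(d)^2 + 51)*cos(d)/(sin(d)^2 - 11*sin(d) + 30)^2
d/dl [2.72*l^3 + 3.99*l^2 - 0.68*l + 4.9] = 8.16*l^2 + 7.98*l - 0.68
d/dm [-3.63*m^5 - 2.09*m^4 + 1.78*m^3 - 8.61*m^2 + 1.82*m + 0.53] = -18.15*m^4 - 8.36*m^3 + 5.34*m^2 - 17.22*m + 1.82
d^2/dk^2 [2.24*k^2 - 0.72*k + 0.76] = 4.48000000000000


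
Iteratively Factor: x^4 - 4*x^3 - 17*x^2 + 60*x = (x - 5)*(x^3 + x^2 - 12*x) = (x - 5)*(x - 3)*(x^2 + 4*x) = x*(x - 5)*(x - 3)*(x + 4)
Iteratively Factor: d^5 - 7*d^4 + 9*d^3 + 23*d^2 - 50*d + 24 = (d - 4)*(d^4 - 3*d^3 - 3*d^2 + 11*d - 6) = (d - 4)*(d - 1)*(d^3 - 2*d^2 - 5*d + 6) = (d - 4)*(d - 3)*(d - 1)*(d^2 + d - 2) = (d - 4)*(d - 3)*(d - 1)^2*(d + 2)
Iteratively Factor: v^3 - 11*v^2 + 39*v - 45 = (v - 3)*(v^2 - 8*v + 15) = (v - 3)^2*(v - 5)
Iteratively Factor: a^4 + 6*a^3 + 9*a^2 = (a)*(a^3 + 6*a^2 + 9*a) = a^2*(a^2 + 6*a + 9) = a^2*(a + 3)*(a + 3)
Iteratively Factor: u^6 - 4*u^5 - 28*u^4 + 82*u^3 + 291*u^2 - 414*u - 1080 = (u + 2)*(u^5 - 6*u^4 - 16*u^3 + 114*u^2 + 63*u - 540) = (u - 5)*(u + 2)*(u^4 - u^3 - 21*u^2 + 9*u + 108) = (u - 5)*(u - 3)*(u + 2)*(u^3 + 2*u^2 - 15*u - 36) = (u - 5)*(u - 3)*(u + 2)*(u + 3)*(u^2 - u - 12) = (u - 5)*(u - 4)*(u - 3)*(u + 2)*(u + 3)*(u + 3)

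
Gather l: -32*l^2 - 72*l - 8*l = -32*l^2 - 80*l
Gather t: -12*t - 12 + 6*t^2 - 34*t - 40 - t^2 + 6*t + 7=5*t^2 - 40*t - 45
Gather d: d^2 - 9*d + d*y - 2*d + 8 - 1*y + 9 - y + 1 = d^2 + d*(y - 11) - 2*y + 18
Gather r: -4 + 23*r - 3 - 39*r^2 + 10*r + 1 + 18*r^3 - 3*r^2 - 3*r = 18*r^3 - 42*r^2 + 30*r - 6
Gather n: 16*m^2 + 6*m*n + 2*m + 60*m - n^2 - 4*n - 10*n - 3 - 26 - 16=16*m^2 + 62*m - n^2 + n*(6*m - 14) - 45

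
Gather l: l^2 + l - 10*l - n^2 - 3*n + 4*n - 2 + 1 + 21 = l^2 - 9*l - n^2 + n + 20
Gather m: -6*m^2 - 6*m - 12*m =-6*m^2 - 18*m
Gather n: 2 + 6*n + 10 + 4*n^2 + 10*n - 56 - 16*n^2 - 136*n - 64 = -12*n^2 - 120*n - 108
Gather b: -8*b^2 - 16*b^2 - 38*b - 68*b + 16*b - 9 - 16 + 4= -24*b^2 - 90*b - 21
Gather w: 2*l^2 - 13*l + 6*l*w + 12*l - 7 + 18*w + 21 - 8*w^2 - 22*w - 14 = 2*l^2 - l - 8*w^2 + w*(6*l - 4)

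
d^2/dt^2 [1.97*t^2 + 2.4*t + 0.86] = 3.94000000000000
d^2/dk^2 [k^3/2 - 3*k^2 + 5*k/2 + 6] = 3*k - 6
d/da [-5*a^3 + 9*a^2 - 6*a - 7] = -15*a^2 + 18*a - 6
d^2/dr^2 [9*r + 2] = 0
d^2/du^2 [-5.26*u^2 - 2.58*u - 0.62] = -10.5200000000000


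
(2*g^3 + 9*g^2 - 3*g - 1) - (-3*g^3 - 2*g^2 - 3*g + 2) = 5*g^3 + 11*g^2 - 3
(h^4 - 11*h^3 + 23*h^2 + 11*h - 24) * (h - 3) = h^5 - 14*h^4 + 56*h^3 - 58*h^2 - 57*h + 72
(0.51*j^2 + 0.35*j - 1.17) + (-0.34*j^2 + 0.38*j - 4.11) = 0.17*j^2 + 0.73*j - 5.28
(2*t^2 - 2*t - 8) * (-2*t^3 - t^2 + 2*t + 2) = -4*t^5 + 2*t^4 + 22*t^3 + 8*t^2 - 20*t - 16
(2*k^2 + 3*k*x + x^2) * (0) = 0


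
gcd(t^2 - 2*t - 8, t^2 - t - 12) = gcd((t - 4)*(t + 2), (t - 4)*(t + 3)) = t - 4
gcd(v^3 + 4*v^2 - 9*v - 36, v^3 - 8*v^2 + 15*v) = v - 3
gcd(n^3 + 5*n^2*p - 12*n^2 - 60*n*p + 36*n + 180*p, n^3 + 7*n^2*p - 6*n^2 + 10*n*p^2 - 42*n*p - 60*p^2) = n^2 + 5*n*p - 6*n - 30*p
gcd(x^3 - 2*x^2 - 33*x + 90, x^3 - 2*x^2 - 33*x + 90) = x^3 - 2*x^2 - 33*x + 90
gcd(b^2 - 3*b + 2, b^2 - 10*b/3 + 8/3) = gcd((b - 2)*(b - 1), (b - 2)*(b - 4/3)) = b - 2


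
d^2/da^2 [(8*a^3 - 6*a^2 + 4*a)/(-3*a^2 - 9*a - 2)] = 12*(-133*a^3 - 90*a^2 - 4*a + 16)/(27*a^6 + 243*a^5 + 783*a^4 + 1053*a^3 + 522*a^2 + 108*a + 8)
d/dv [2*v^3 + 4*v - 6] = 6*v^2 + 4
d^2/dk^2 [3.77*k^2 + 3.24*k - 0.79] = 7.54000000000000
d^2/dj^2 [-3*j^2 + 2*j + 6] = -6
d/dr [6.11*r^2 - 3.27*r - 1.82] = 12.22*r - 3.27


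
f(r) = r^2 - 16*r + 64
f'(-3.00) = -22.00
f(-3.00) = 121.00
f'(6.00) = -4.00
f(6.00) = 4.00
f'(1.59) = -12.82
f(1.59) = 41.09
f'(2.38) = -11.24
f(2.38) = 31.58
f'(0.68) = -14.64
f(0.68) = 53.58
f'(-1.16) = -18.32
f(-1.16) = 83.91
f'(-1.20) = -18.40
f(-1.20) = 84.64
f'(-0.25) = -16.50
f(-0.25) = 68.06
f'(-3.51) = -23.02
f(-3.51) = 132.48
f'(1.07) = -13.86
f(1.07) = 48.02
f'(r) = 2*r - 16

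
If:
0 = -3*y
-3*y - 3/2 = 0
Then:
No Solution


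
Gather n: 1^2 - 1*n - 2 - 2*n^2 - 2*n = -2*n^2 - 3*n - 1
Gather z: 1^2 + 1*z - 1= z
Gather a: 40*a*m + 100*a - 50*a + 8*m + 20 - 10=a*(40*m + 50) + 8*m + 10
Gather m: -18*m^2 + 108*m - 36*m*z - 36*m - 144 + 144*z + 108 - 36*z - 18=-18*m^2 + m*(72 - 36*z) + 108*z - 54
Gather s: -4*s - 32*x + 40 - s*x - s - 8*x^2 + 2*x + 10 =s*(-x - 5) - 8*x^2 - 30*x + 50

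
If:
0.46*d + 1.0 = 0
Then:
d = -2.17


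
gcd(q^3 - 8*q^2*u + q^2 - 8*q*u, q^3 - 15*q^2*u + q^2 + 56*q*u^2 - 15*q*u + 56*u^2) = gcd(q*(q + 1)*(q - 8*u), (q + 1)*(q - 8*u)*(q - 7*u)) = q^2 - 8*q*u + q - 8*u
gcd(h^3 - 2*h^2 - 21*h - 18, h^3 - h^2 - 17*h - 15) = h^2 + 4*h + 3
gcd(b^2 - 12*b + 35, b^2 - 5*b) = b - 5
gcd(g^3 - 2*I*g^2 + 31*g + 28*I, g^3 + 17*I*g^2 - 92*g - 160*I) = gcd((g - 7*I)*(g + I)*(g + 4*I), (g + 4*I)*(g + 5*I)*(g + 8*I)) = g + 4*I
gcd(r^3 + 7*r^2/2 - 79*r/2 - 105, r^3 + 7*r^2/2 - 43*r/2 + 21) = r + 7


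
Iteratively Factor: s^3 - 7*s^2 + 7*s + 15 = (s - 3)*(s^2 - 4*s - 5) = (s - 5)*(s - 3)*(s + 1)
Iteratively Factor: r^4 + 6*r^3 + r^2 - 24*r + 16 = (r + 4)*(r^3 + 2*r^2 - 7*r + 4) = (r - 1)*(r + 4)*(r^2 + 3*r - 4) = (r - 1)^2*(r + 4)*(r + 4)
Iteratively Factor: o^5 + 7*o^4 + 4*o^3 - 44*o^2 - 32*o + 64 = (o + 4)*(o^4 + 3*o^3 - 8*o^2 - 12*o + 16) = (o - 1)*(o + 4)*(o^3 + 4*o^2 - 4*o - 16) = (o - 1)*(o + 2)*(o + 4)*(o^2 + 2*o - 8) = (o - 1)*(o + 2)*(o + 4)^2*(o - 2)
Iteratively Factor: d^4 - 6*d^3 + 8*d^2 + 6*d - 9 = (d - 1)*(d^3 - 5*d^2 + 3*d + 9) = (d - 1)*(d + 1)*(d^2 - 6*d + 9) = (d - 3)*(d - 1)*(d + 1)*(d - 3)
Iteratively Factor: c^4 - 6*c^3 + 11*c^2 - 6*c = (c - 1)*(c^3 - 5*c^2 + 6*c) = (c - 2)*(c - 1)*(c^2 - 3*c) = (c - 3)*(c - 2)*(c - 1)*(c)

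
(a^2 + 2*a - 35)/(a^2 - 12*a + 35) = (a + 7)/(a - 7)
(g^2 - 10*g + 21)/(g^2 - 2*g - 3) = (g - 7)/(g + 1)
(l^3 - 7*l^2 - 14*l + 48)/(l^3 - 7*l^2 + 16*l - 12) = (l^2 - 5*l - 24)/(l^2 - 5*l + 6)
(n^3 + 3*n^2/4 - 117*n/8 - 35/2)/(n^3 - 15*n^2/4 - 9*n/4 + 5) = (n + 7/2)/(n - 1)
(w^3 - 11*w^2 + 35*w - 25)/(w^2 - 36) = (w^3 - 11*w^2 + 35*w - 25)/(w^2 - 36)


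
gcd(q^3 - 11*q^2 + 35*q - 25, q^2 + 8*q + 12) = 1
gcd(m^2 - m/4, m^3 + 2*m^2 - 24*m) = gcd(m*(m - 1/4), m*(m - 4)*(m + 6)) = m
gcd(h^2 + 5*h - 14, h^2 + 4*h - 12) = h - 2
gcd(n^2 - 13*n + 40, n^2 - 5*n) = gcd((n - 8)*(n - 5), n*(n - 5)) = n - 5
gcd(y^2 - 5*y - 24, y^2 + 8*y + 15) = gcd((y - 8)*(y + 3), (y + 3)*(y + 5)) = y + 3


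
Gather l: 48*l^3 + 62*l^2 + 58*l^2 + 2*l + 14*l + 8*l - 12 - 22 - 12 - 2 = 48*l^3 + 120*l^2 + 24*l - 48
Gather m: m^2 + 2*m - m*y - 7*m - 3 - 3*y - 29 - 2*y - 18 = m^2 + m*(-y - 5) - 5*y - 50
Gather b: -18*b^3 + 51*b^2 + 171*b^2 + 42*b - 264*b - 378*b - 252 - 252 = -18*b^3 + 222*b^2 - 600*b - 504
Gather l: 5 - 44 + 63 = 24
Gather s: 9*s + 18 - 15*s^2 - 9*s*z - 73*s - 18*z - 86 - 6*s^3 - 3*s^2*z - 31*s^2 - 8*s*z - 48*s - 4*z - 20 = -6*s^3 + s^2*(-3*z - 46) + s*(-17*z - 112) - 22*z - 88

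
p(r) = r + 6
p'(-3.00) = 1.00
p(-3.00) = 3.00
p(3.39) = 9.39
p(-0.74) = 5.26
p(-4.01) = 1.99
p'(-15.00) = 1.00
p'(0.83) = 1.00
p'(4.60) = 1.00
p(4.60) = 10.60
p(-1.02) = 4.98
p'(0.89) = 1.00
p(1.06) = 7.06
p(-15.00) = -9.00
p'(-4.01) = 1.00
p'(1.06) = 1.00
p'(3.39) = 1.00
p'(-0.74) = 1.00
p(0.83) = 6.83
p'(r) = 1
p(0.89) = 6.89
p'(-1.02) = 1.00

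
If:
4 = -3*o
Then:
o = -4/3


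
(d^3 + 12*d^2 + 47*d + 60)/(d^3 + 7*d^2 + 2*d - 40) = (d + 3)/(d - 2)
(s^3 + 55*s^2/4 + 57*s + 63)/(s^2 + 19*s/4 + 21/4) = (s^2 + 12*s + 36)/(s + 3)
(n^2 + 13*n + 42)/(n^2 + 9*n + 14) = (n + 6)/(n + 2)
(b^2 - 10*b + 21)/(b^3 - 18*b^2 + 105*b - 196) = (b - 3)/(b^2 - 11*b + 28)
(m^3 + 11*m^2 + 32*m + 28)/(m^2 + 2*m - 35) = (m^2 + 4*m + 4)/(m - 5)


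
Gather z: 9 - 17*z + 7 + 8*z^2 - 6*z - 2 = 8*z^2 - 23*z + 14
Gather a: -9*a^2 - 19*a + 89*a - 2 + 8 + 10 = -9*a^2 + 70*a + 16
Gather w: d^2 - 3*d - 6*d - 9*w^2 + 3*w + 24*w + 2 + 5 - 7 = d^2 - 9*d - 9*w^2 + 27*w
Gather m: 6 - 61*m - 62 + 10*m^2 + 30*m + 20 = 10*m^2 - 31*m - 36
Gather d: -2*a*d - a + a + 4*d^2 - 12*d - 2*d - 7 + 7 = 4*d^2 + d*(-2*a - 14)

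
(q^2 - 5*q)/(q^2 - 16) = q*(q - 5)/(q^2 - 16)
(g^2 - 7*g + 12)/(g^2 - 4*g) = (g - 3)/g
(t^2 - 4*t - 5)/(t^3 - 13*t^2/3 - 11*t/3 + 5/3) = 3/(3*t - 1)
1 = 1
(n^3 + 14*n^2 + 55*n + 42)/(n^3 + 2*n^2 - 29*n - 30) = (n + 7)/(n - 5)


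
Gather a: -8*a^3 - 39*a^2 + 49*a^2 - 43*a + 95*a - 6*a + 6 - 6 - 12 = -8*a^3 + 10*a^2 + 46*a - 12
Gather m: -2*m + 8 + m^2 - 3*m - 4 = m^2 - 5*m + 4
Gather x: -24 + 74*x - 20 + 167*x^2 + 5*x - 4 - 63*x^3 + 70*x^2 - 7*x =-63*x^3 + 237*x^2 + 72*x - 48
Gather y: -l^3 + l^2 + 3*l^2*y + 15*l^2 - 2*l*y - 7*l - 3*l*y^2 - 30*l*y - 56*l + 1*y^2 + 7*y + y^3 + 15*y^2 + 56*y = -l^3 + 16*l^2 - 63*l + y^3 + y^2*(16 - 3*l) + y*(3*l^2 - 32*l + 63)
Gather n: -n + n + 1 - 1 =0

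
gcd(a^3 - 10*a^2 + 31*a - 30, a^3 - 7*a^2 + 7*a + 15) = a^2 - 8*a + 15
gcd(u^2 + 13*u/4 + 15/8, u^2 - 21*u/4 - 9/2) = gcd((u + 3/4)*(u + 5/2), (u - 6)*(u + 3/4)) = u + 3/4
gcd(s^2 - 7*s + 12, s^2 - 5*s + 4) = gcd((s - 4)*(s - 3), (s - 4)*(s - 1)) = s - 4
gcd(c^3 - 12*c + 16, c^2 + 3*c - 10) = c - 2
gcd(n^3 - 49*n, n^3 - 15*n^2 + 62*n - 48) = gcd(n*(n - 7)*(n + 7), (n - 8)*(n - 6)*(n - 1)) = 1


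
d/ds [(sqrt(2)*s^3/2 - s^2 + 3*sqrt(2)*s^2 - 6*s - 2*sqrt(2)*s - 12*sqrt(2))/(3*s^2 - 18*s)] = (sqrt(2)*s^4 - 12*sqrt(2)*s^3 - 32*sqrt(2)*s^2 + 24*s^2 + 48*sqrt(2)*s - 144*sqrt(2))/(6*s^2*(s^2 - 12*s + 36))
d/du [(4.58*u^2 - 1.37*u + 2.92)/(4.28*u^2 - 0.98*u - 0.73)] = (1.3752*u^2 - 31.682*u + 3.8617)/(18.3184*u^4 - 8.3888*u^3 - 5.2884*u^2 + 1.4308*u + 0.5329)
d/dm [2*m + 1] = 2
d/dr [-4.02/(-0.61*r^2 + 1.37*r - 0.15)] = (5.5074 - 4.9044*r)/(0.61*r^2 - 1.37*r + 0.15)^2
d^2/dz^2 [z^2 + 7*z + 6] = 2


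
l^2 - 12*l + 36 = (l - 6)^2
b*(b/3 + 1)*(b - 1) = b^3/3 + 2*b^2/3 - b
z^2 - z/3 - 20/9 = (z - 5/3)*(z + 4/3)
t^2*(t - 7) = t^3 - 7*t^2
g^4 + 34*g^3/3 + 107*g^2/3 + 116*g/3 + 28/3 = (g + 1/3)*(g + 2)^2*(g + 7)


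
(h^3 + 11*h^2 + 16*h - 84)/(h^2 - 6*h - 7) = (-h^3 - 11*h^2 - 16*h + 84)/(-h^2 + 6*h + 7)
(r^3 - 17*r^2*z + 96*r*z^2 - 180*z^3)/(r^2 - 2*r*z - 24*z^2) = (r^2 - 11*r*z + 30*z^2)/(r + 4*z)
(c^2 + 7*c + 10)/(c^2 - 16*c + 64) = (c^2 + 7*c + 10)/(c^2 - 16*c + 64)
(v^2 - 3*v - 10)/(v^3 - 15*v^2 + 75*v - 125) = (v + 2)/(v^2 - 10*v + 25)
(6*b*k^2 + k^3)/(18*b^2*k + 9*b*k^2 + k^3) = k/(3*b + k)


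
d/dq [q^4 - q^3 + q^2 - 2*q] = 4*q^3 - 3*q^2 + 2*q - 2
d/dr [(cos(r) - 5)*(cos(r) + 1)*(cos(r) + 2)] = (-3*cos(r)^2 + 4*cos(r) + 13)*sin(r)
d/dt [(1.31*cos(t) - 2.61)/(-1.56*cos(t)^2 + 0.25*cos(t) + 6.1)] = (-2.0436*cos(t)^2 + 8.1432*cos(t) - 8.6435)*sin(t)/(2.4336*cos(t)^4 - 0.78*cos(t)^3 - 18.9695*cos(t)^2 + 3.05*cos(t) + 37.21)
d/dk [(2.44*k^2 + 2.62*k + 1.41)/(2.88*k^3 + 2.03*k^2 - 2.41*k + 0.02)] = (-7.0272*k^4 - 15.0912*k^3 - 23.3814*k^2 - 5.627*k + 3.4505)/(8.2944*k^6 + 11.6928*k^5 - 9.7607*k^4 - 9.6694*k^3 + 5.8893*k^2 - 0.0964*k + 0.0004)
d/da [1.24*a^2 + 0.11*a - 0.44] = 2.48*a + 0.11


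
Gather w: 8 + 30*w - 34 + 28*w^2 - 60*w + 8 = 28*w^2 - 30*w - 18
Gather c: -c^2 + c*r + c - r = -c^2 + c*(r + 1) - r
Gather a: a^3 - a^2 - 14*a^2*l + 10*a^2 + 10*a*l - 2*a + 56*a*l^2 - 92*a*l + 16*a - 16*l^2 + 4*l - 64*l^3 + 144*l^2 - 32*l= a^3 + a^2*(9 - 14*l) + a*(56*l^2 - 82*l + 14) - 64*l^3 + 128*l^2 - 28*l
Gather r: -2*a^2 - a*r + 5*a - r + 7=-2*a^2 + 5*a + r*(-a - 1) + 7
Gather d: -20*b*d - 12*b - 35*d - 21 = -12*b + d*(-20*b - 35) - 21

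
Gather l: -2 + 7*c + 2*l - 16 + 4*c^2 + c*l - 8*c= 4*c^2 - c + l*(c + 2) - 18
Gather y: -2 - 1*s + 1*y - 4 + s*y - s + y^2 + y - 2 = -2*s + y^2 + y*(s + 2) - 8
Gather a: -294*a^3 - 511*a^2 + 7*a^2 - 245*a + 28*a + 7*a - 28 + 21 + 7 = -294*a^3 - 504*a^2 - 210*a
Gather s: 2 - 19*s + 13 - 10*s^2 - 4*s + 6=-10*s^2 - 23*s + 21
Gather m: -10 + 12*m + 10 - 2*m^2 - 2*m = -2*m^2 + 10*m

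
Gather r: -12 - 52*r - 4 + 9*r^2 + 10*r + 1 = 9*r^2 - 42*r - 15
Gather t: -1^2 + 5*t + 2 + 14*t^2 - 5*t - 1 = 14*t^2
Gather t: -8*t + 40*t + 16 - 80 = 32*t - 64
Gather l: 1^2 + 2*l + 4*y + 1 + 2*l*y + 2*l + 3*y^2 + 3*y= l*(2*y + 4) + 3*y^2 + 7*y + 2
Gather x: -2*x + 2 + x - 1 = 1 - x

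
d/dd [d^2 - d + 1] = 2*d - 1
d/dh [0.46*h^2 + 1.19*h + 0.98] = 0.92*h + 1.19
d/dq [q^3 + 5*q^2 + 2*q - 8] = 3*q^2 + 10*q + 2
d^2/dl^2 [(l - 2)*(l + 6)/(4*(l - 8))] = 42/(l^3 - 24*l^2 + 192*l - 512)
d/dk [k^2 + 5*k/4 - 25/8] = 2*k + 5/4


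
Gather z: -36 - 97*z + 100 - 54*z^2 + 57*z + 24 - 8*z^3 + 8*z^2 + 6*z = -8*z^3 - 46*z^2 - 34*z + 88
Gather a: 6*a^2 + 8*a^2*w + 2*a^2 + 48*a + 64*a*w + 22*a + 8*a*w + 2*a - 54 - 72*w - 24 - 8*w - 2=a^2*(8*w + 8) + a*(72*w + 72) - 80*w - 80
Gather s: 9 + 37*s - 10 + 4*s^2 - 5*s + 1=4*s^2 + 32*s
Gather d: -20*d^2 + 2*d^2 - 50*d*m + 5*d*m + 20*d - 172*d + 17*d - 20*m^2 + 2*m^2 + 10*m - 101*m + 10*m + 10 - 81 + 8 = -18*d^2 + d*(-45*m - 135) - 18*m^2 - 81*m - 63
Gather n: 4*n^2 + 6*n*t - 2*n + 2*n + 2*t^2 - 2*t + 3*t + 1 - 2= 4*n^2 + 6*n*t + 2*t^2 + t - 1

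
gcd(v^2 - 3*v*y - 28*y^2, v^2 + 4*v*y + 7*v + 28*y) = v + 4*y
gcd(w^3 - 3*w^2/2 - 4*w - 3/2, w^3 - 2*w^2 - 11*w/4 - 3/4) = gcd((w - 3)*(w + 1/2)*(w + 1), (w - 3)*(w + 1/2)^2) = w^2 - 5*w/2 - 3/2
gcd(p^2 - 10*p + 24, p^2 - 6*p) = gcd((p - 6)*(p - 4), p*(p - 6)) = p - 6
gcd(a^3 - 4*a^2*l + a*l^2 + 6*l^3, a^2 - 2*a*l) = a - 2*l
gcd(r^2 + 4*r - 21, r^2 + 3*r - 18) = r - 3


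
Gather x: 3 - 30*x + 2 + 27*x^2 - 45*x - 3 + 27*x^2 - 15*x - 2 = 54*x^2 - 90*x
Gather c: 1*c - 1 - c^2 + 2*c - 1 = -c^2 + 3*c - 2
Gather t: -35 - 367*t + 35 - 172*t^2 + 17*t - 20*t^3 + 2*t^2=-20*t^3 - 170*t^2 - 350*t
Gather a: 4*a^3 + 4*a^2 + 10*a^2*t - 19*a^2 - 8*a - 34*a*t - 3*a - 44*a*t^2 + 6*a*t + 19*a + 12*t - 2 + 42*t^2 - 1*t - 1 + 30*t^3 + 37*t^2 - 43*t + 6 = 4*a^3 + a^2*(10*t - 15) + a*(-44*t^2 - 28*t + 8) + 30*t^3 + 79*t^2 - 32*t + 3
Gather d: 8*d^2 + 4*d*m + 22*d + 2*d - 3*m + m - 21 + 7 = 8*d^2 + d*(4*m + 24) - 2*m - 14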